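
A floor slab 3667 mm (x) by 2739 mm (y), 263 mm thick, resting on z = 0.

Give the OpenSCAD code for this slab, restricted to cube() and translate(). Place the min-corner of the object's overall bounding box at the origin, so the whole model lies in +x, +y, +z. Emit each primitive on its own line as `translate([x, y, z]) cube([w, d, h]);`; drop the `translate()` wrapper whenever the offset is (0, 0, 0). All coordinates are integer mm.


cube([3667, 2739, 263]);


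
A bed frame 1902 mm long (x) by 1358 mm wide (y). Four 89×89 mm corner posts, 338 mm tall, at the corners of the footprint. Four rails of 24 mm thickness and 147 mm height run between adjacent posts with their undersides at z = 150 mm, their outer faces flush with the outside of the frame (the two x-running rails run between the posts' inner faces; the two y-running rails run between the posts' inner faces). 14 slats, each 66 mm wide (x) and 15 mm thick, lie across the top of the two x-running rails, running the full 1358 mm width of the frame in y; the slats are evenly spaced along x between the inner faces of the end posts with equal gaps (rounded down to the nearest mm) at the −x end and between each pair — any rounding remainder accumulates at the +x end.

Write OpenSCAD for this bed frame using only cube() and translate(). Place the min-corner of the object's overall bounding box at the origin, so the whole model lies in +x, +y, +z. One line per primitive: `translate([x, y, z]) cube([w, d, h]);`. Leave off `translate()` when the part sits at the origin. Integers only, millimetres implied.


cube([89, 89, 338]);
translate([0, 1269, 0]) cube([89, 89, 338]);
translate([1813, 0, 0]) cube([89, 89, 338]);
translate([1813, 1269, 0]) cube([89, 89, 338]);
translate([89, 0, 150]) cube([1724, 24, 147]);
translate([89, 1334, 150]) cube([1724, 24, 147]);
translate([0, 89, 150]) cube([24, 1180, 147]);
translate([1878, 89, 150]) cube([24, 1180, 147]);
translate([142, 0, 297]) cube([66, 1358, 15]);
translate([261, 0, 297]) cube([66, 1358, 15]);
translate([380, 0, 297]) cube([66, 1358, 15]);
translate([499, 0, 297]) cube([66, 1358, 15]);
translate([618, 0, 297]) cube([66, 1358, 15]);
translate([737, 0, 297]) cube([66, 1358, 15]);
translate([856, 0, 297]) cube([66, 1358, 15]);
translate([975, 0, 297]) cube([66, 1358, 15]);
translate([1094, 0, 297]) cube([66, 1358, 15]);
translate([1213, 0, 297]) cube([66, 1358, 15]);
translate([1332, 0, 297]) cube([66, 1358, 15]);
translate([1451, 0, 297]) cube([66, 1358, 15]);
translate([1570, 0, 297]) cube([66, 1358, 15]);
translate([1689, 0, 297]) cube([66, 1358, 15]);


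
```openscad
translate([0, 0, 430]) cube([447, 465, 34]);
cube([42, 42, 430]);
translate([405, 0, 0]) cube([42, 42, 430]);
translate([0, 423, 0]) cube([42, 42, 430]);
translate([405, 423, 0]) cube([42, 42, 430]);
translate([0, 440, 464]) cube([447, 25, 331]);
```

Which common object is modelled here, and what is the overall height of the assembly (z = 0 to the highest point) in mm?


A chair. The overall height is 795 mm.

A slab on four corner posts with a tall panel at the back — a chair. The seat slab sits at z = 430 with thickness 34, and the 331 mm backrest starts at the seat top, so the overall height is 430 + 34 + 331 = 795 mm.


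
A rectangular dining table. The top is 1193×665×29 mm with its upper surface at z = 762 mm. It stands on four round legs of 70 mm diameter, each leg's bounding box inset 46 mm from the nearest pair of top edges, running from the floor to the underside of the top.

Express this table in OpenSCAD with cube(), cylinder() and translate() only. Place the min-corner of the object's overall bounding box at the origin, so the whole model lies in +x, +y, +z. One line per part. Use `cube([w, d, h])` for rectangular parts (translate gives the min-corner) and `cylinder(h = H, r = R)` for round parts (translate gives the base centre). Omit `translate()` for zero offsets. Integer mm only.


// leg_h = 762 - 29 = 733
translate([0, 0, 733]) cube([1193, 665, 29]);
translate([81, 81, 0]) cylinder(h = 733, r = 35);
translate([1112, 81, 0]) cylinder(h = 733, r = 35);
translate([81, 584, 0]) cylinder(h = 733, r = 35);
translate([1112, 584, 0]) cylinder(h = 733, r = 35);


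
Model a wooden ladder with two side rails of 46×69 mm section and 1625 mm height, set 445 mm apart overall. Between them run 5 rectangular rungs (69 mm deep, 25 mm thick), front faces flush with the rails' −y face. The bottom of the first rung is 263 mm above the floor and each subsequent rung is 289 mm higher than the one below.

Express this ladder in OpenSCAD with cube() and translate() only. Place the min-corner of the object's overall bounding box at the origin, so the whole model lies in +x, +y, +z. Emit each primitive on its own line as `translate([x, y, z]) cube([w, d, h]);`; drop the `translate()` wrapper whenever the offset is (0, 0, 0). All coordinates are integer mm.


cube([46, 69, 1625]);
translate([399, 0, 0]) cube([46, 69, 1625]);
translate([46, 0, 263]) cube([353, 69, 25]);
translate([46, 0, 552]) cube([353, 69, 25]);
translate([46, 0, 841]) cube([353, 69, 25]);
translate([46, 0, 1130]) cube([353, 69, 25]);
translate([46, 0, 1419]) cube([353, 69, 25]);


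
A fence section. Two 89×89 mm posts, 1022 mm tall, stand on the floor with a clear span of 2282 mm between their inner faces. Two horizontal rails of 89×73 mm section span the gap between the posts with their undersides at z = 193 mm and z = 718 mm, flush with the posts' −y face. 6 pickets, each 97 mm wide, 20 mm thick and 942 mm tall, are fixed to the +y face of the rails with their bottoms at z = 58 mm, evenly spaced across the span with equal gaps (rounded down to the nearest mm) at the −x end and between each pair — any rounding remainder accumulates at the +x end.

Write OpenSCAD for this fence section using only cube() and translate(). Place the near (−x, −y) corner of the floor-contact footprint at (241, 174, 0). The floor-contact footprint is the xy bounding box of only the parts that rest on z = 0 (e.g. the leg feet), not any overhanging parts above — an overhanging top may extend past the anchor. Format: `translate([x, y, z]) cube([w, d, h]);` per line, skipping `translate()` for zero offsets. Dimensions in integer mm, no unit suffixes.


translate([241, 174, 0]) cube([89, 89, 1022]);
translate([2612, 174, 0]) cube([89, 89, 1022]);
translate([330, 174, 193]) cube([2282, 89, 73]);
translate([330, 174, 718]) cube([2282, 89, 73]);
translate([572, 263, 58]) cube([97, 20, 942]);
translate([911, 263, 58]) cube([97, 20, 942]);
translate([1250, 263, 58]) cube([97, 20, 942]);
translate([1589, 263, 58]) cube([97, 20, 942]);
translate([1928, 263, 58]) cube([97, 20, 942]);
translate([2267, 263, 58]) cube([97, 20, 942]);


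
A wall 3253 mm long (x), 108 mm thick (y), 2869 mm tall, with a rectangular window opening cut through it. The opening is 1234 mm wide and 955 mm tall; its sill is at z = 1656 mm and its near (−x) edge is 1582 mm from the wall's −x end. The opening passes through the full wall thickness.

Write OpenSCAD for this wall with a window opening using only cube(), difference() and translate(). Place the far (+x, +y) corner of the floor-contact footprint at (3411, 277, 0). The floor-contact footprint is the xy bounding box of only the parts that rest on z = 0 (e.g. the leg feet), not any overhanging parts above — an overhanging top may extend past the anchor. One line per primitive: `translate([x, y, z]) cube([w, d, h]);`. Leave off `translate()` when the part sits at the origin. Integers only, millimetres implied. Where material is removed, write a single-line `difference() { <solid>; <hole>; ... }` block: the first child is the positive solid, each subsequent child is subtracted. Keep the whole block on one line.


difference() { translate([158, 169, 0]) cube([3253, 108, 2869]); translate([1740, 169, 1656]) cube([1234, 108, 955]); }


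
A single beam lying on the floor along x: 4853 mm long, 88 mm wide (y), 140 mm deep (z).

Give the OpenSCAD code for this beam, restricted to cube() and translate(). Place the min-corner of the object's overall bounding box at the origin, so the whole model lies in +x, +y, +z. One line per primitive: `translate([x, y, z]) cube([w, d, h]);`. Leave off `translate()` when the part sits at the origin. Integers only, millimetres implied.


cube([4853, 88, 140]);


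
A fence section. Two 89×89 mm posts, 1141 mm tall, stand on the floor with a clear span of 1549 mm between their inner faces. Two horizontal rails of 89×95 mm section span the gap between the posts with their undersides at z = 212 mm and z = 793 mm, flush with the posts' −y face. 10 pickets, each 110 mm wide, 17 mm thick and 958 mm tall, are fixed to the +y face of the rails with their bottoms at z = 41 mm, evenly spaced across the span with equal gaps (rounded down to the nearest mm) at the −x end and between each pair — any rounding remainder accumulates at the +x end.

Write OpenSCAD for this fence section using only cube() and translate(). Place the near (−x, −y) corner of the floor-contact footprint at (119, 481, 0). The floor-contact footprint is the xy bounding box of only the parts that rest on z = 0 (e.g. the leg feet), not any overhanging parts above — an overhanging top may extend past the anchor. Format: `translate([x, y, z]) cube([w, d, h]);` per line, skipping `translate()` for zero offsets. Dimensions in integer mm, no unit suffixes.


translate([119, 481, 0]) cube([89, 89, 1141]);
translate([1757, 481, 0]) cube([89, 89, 1141]);
translate([208, 481, 212]) cube([1549, 89, 95]);
translate([208, 481, 793]) cube([1549, 89, 95]);
translate([248, 570, 41]) cube([110, 17, 958]);
translate([398, 570, 41]) cube([110, 17, 958]);
translate([548, 570, 41]) cube([110, 17, 958]);
translate([698, 570, 41]) cube([110, 17, 958]);
translate([848, 570, 41]) cube([110, 17, 958]);
translate([998, 570, 41]) cube([110, 17, 958]);
translate([1148, 570, 41]) cube([110, 17, 958]);
translate([1298, 570, 41]) cube([110, 17, 958]);
translate([1448, 570, 41]) cube([110, 17, 958]);
translate([1598, 570, 41]) cube([110, 17, 958]);


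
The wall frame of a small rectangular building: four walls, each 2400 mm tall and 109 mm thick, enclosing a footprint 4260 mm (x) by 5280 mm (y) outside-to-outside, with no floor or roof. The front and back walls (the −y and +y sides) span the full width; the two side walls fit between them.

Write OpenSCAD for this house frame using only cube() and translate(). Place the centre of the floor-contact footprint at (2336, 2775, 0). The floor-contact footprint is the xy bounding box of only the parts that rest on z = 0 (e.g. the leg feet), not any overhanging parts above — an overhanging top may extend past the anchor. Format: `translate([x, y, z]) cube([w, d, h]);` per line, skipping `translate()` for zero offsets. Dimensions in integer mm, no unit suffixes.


translate([206, 135, 0]) cube([4260, 109, 2400]);
translate([206, 5306, 0]) cube([4260, 109, 2400]);
translate([206, 244, 0]) cube([109, 5062, 2400]);
translate([4357, 244, 0]) cube([109, 5062, 2400]);


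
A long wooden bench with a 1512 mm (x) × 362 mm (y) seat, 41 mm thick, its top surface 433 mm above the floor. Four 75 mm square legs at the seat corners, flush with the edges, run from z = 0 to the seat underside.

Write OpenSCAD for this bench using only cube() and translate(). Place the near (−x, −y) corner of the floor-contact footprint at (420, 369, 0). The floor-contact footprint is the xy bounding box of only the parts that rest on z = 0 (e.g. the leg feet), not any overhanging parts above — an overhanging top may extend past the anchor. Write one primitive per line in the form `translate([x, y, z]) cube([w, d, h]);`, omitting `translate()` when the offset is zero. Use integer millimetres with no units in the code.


translate([420, 369, 392]) cube([1512, 362, 41]);
translate([420, 369, 0]) cube([75, 75, 392]);
translate([420, 656, 0]) cube([75, 75, 392]);
translate([1857, 369, 0]) cube([75, 75, 392]);
translate([1857, 656, 0]) cube([75, 75, 392]);


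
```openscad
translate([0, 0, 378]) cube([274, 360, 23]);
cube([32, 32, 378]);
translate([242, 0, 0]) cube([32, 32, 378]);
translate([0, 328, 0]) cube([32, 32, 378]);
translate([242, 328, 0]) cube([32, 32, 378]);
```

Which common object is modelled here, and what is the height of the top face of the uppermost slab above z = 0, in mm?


A stool. The seat height is 401 mm.

A 274×360×23 slab at z = 378 on four corner posts — a stool. The seat top is 378 + 23 = 401 mm.


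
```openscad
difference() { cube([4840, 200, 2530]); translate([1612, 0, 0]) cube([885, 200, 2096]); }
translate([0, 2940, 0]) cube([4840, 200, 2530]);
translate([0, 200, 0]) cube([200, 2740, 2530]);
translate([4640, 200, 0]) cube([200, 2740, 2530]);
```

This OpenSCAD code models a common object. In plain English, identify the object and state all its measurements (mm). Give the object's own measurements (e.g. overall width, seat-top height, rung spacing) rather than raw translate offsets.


A single room: four walls, each 2530 mm tall and 200 mm thick, enclosing an outside footprint 4840×3140 mm (x × y), no floor or roof. The front and back walls (−y and +y sides) run the full x-width; the side walls fit between their inner faces. A door opening 885 mm wide and 2096 mm tall is cut through the front wall from the floor up, its −x edge 1612 mm from the wall's −x end.


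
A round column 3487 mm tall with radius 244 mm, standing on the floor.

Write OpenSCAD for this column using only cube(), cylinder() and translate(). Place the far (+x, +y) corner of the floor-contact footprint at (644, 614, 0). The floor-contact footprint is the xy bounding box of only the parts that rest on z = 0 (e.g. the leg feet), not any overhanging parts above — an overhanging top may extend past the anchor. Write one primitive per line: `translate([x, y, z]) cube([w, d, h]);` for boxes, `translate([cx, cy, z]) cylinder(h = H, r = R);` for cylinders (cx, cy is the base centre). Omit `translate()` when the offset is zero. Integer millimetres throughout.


translate([400, 370, 0]) cylinder(h = 3487, r = 244);


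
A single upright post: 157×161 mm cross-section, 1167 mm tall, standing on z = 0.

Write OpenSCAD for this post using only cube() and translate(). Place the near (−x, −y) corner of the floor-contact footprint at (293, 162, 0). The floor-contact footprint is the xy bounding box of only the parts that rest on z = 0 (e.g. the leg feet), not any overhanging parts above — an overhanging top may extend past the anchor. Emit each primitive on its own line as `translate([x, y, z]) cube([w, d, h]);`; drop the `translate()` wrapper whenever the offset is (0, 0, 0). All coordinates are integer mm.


translate([293, 162, 0]) cube([157, 161, 1167]);


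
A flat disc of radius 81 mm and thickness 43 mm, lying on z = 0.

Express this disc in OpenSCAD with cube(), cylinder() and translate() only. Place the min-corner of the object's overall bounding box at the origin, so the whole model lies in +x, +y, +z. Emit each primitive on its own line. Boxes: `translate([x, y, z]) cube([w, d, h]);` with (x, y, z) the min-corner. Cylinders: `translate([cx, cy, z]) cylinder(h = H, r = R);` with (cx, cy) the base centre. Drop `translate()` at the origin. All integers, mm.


translate([81, 81, 0]) cylinder(h = 43, r = 81);


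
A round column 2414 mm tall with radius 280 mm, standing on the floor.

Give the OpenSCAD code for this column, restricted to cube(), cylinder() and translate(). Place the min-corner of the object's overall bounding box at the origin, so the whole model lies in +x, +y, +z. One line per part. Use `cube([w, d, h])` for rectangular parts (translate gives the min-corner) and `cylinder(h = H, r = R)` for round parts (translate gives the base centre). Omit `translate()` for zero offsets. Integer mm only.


translate([280, 280, 0]) cylinder(h = 2414, r = 280);


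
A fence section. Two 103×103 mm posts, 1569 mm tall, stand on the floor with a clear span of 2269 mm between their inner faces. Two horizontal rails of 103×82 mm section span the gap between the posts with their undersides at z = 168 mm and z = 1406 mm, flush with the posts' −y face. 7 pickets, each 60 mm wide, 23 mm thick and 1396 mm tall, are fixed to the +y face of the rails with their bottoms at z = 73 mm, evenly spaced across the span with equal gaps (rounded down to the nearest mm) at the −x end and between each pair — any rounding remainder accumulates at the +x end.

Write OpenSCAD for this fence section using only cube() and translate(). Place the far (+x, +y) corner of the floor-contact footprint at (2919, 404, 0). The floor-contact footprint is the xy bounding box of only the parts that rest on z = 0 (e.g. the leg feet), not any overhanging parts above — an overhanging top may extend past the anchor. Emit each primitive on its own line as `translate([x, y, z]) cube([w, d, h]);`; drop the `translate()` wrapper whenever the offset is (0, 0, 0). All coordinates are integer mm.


translate([444, 301, 0]) cube([103, 103, 1569]);
translate([2816, 301, 0]) cube([103, 103, 1569]);
translate([547, 301, 168]) cube([2269, 103, 82]);
translate([547, 301, 1406]) cube([2269, 103, 82]);
translate([778, 404, 73]) cube([60, 23, 1396]);
translate([1069, 404, 73]) cube([60, 23, 1396]);
translate([1360, 404, 73]) cube([60, 23, 1396]);
translate([1651, 404, 73]) cube([60, 23, 1396]);
translate([1942, 404, 73]) cube([60, 23, 1396]);
translate([2233, 404, 73]) cube([60, 23, 1396]);
translate([2524, 404, 73]) cube([60, 23, 1396]);


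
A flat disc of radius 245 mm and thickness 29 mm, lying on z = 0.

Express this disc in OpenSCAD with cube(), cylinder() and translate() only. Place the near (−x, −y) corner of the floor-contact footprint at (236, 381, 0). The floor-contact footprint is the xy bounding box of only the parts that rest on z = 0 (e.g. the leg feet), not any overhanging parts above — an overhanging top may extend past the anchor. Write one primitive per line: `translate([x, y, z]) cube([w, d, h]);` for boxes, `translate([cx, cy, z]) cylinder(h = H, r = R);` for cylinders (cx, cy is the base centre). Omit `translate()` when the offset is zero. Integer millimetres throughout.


translate([481, 626, 0]) cylinder(h = 29, r = 245);


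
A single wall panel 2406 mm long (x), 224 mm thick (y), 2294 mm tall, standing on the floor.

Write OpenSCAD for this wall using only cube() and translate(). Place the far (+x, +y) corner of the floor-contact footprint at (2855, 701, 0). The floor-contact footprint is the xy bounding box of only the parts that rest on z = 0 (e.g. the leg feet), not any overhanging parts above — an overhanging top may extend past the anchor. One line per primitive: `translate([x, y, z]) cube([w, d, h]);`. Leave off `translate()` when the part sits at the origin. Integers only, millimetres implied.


translate([449, 477, 0]) cube([2406, 224, 2294]);


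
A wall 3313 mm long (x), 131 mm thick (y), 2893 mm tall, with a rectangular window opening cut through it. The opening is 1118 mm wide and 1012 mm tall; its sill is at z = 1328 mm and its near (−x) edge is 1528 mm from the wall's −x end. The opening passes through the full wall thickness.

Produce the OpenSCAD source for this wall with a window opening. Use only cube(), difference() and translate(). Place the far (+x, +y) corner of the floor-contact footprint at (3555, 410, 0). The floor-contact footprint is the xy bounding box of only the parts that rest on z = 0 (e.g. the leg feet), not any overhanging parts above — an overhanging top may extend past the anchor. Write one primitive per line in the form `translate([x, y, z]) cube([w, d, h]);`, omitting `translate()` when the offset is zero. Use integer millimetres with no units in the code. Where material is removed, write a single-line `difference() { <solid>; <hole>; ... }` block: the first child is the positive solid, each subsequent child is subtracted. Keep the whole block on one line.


difference() { translate([242, 279, 0]) cube([3313, 131, 2893]); translate([1770, 279, 1328]) cube([1118, 131, 1012]); }


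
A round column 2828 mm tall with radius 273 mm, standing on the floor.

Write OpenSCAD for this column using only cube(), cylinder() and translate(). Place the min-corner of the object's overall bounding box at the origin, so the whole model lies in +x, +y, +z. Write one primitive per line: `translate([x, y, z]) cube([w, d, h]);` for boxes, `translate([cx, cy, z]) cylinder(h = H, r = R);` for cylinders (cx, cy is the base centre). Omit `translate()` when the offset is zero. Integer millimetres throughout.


translate([273, 273, 0]) cylinder(h = 2828, r = 273);


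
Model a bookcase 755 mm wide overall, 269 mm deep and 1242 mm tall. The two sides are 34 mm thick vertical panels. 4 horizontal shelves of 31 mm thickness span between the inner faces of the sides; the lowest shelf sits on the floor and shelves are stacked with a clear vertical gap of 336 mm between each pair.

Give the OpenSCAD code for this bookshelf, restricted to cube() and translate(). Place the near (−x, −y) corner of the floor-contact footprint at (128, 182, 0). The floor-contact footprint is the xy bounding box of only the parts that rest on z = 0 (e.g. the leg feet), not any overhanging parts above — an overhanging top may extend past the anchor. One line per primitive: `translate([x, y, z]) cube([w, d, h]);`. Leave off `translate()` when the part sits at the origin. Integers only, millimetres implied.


translate([128, 182, 0]) cube([34, 269, 1242]);
translate([849, 182, 0]) cube([34, 269, 1242]);
translate([162, 182, 0]) cube([687, 269, 31]);
translate([162, 182, 367]) cube([687, 269, 31]);
translate([162, 182, 734]) cube([687, 269, 31]);
translate([162, 182, 1101]) cube([687, 269, 31]);


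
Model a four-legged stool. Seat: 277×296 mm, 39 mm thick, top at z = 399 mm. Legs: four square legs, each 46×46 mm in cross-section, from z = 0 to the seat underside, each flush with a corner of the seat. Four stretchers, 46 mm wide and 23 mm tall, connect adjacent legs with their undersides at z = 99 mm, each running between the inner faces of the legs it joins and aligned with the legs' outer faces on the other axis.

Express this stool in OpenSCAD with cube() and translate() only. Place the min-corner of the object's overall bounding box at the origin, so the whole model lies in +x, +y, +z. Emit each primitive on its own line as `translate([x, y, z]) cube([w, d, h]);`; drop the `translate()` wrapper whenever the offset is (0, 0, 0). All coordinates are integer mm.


translate([0, 0, 360]) cube([277, 296, 39]);
cube([46, 46, 360]);
translate([231, 0, 0]) cube([46, 46, 360]);
translate([0, 250, 0]) cube([46, 46, 360]);
translate([231, 250, 0]) cube([46, 46, 360]);
translate([46, 0, 99]) cube([185, 46, 23]);
translate([46, 250, 99]) cube([185, 46, 23]);
translate([0, 46, 99]) cube([46, 204, 23]);
translate([231, 46, 99]) cube([46, 204, 23]);


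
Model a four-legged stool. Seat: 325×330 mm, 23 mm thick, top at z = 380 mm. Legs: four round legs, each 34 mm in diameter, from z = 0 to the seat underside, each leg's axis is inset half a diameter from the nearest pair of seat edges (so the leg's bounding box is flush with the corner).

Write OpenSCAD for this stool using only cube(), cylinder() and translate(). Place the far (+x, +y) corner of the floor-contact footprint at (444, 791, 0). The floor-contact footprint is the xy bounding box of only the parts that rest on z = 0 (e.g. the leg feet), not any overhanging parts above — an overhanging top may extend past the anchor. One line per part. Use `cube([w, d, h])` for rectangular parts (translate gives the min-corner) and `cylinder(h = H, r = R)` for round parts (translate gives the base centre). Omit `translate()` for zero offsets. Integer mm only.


translate([119, 461, 357]) cube([325, 330, 23]);
translate([136, 478, 0]) cylinder(h = 357, r = 17);
translate([427, 478, 0]) cylinder(h = 357, r = 17);
translate([136, 774, 0]) cylinder(h = 357, r = 17);
translate([427, 774, 0]) cylinder(h = 357, r = 17);


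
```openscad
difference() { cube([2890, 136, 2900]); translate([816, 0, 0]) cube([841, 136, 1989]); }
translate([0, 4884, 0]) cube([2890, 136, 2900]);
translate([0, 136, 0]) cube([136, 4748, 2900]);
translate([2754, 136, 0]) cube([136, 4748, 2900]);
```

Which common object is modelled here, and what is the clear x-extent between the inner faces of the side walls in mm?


A single room. The interior width is 2618 mm.

Four walls enclosing a rectangle with a door in the front wall — a room. Outside width 2890 minus two 136 mm walls gives 2618 mm.


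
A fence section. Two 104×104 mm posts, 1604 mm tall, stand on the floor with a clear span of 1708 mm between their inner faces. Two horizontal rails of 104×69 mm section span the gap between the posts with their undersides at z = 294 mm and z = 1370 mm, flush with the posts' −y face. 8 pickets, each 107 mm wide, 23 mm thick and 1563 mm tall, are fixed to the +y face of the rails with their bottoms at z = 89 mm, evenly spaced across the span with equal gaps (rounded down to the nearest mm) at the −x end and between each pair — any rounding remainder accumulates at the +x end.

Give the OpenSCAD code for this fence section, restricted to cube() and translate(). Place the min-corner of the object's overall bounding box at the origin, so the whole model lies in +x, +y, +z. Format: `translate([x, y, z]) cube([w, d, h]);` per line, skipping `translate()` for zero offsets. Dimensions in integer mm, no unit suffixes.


cube([104, 104, 1604]);
translate([1812, 0, 0]) cube([104, 104, 1604]);
translate([104, 0, 294]) cube([1708, 104, 69]);
translate([104, 0, 1370]) cube([1708, 104, 69]);
translate([198, 104, 89]) cube([107, 23, 1563]);
translate([399, 104, 89]) cube([107, 23, 1563]);
translate([600, 104, 89]) cube([107, 23, 1563]);
translate([801, 104, 89]) cube([107, 23, 1563]);
translate([1002, 104, 89]) cube([107, 23, 1563]);
translate([1203, 104, 89]) cube([107, 23, 1563]);
translate([1404, 104, 89]) cube([107, 23, 1563]);
translate([1605, 104, 89]) cube([107, 23, 1563]);


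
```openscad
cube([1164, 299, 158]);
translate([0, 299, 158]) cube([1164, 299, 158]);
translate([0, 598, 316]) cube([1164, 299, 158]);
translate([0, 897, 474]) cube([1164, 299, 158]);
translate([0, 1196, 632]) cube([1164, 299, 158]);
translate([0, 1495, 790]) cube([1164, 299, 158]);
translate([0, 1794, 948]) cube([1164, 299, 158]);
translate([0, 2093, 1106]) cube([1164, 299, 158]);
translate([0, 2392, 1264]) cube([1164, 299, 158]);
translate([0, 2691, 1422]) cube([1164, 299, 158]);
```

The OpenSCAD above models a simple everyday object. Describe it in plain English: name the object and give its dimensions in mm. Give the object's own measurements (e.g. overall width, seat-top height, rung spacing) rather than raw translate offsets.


A straight staircase of 10 solid steps. Each step is 1164 mm wide (x), 299 mm deep (y, the going) and 158 mm tall (the rise). The first step rests on the floor; each subsequent step sits one going further in +y and one rise higher in +z, directly behind and above the previous step with no overlap.


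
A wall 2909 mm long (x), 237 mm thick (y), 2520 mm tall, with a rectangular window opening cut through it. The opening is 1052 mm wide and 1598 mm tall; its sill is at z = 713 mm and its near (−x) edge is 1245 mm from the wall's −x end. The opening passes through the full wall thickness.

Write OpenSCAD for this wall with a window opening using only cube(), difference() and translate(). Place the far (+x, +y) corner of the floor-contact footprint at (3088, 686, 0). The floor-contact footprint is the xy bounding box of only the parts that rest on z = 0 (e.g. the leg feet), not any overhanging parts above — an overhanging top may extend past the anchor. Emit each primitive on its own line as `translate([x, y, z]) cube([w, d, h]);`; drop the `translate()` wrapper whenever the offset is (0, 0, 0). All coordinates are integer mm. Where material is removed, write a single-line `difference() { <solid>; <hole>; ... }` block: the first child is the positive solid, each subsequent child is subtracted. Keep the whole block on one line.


difference() { translate([179, 449, 0]) cube([2909, 237, 2520]); translate([1424, 449, 713]) cube([1052, 237, 1598]); }


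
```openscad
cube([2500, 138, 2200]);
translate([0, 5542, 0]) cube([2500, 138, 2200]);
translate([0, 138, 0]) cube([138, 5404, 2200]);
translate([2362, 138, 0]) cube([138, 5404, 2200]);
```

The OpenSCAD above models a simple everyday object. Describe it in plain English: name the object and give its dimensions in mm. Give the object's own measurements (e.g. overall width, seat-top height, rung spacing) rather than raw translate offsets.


The wall frame of a small rectangular building: four walls, each 2200 mm tall and 138 mm thick, enclosing a footprint 2500 mm (x) by 5680 mm (y) outside-to-outside, with no floor or roof. The front and back walls (the −y and +y sides) span the full width; the two side walls fit between them.


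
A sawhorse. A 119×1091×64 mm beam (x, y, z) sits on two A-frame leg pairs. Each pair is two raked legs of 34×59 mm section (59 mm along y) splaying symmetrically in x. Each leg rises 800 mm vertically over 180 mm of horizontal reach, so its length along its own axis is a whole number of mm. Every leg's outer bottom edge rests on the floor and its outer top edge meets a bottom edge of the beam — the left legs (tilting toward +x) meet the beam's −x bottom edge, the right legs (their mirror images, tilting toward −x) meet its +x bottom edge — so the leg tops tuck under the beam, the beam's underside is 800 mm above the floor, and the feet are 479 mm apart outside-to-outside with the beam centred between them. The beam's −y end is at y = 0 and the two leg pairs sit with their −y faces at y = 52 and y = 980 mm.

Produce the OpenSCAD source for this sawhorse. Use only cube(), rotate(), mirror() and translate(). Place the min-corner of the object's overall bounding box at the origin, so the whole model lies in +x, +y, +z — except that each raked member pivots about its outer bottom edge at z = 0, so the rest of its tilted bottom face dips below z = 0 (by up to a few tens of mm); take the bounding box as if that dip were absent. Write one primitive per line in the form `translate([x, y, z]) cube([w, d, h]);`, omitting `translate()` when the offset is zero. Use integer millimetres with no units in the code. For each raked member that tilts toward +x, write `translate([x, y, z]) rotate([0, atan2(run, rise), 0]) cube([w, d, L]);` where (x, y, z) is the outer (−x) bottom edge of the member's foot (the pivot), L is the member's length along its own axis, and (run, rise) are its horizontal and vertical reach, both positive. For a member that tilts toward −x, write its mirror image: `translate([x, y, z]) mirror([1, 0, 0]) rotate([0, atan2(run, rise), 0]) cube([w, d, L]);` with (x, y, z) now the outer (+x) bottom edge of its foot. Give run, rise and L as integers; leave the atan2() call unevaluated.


translate([180, 0, 800]) cube([119, 1091, 64]);
translate([0, 52, 0]) rotate([0, atan2(180, 800), 0]) cube([34, 59, 820]);
translate([479, 52, 0]) mirror([1, 0, 0]) rotate([0, atan2(180, 800), 0]) cube([34, 59, 820]);
translate([0, 980, 0]) rotate([0, atan2(180, 800), 0]) cube([34, 59, 820]);
translate([479, 980, 0]) mirror([1, 0, 0]) rotate([0, atan2(180, 800), 0]) cube([34, 59, 820]);


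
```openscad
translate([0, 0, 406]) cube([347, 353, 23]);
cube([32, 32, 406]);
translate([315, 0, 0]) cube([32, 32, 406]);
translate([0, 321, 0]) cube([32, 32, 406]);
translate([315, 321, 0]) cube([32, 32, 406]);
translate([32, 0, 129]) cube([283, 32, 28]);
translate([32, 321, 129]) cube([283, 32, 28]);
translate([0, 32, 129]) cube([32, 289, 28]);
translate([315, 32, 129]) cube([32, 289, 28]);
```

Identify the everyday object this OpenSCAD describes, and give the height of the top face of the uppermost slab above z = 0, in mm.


A stool. The seat height is 429 mm.

A 347×353×23 slab at z = 406 on four corner posts — a stool. The seat top is 406 + 23 = 429 mm.


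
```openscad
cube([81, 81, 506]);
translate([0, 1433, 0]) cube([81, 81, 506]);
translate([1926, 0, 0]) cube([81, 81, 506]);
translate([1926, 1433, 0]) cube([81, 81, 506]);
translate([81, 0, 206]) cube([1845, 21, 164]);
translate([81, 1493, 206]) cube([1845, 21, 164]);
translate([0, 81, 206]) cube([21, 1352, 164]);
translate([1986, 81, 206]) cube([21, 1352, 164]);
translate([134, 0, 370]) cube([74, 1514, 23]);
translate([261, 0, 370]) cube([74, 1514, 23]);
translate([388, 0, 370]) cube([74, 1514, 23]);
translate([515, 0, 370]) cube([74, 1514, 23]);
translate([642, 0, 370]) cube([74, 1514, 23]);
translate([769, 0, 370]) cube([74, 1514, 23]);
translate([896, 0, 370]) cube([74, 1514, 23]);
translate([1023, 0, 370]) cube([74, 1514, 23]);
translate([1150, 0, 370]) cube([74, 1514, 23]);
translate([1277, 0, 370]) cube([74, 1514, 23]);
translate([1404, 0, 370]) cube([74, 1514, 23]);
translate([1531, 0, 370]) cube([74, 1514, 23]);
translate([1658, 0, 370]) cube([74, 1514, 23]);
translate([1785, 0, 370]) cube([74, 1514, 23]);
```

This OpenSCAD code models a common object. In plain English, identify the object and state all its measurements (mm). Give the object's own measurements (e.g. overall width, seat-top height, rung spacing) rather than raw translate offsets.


A bed frame 2007 mm long (x) by 1514 mm wide (y). Four 81×81 mm corner posts, 506 mm tall, at the corners of the footprint. Four rails of 21 mm thickness and 164 mm height run between adjacent posts with their undersides at z = 206 mm, their outer faces flush with the outside of the frame (the two x-running rails run between the posts' inner faces; the two y-running rails run between the posts' inner faces). 14 slats, each 74 mm wide (x) and 23 mm thick, lie across the top of the two x-running rails, running the full 1514 mm width of the frame in y; along x they sit between the end posts with a 53 mm gap after the −x posts and between neighbouring slats, leaving 67 mm before the +x posts.


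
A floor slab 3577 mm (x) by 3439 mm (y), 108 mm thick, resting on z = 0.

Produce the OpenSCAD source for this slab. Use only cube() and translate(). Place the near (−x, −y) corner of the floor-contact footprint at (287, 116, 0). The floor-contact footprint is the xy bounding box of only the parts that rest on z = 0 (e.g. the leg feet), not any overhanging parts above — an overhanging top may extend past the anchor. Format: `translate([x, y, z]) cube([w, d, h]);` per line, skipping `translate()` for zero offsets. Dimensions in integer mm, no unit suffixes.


translate([287, 116, 0]) cube([3577, 3439, 108]);


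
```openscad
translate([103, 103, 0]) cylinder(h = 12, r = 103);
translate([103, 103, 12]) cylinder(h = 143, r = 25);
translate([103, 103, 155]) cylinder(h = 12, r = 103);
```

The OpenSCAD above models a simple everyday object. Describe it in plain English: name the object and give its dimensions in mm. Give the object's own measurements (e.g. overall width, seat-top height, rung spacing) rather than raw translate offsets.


A spool: two coaxial disc flanges of radius 103 mm and thickness 12 mm, joined by a core cylinder of radius 25 mm and height 143 mm. The lower flange rests on z = 0 and the three cylinders share a vertical axis.


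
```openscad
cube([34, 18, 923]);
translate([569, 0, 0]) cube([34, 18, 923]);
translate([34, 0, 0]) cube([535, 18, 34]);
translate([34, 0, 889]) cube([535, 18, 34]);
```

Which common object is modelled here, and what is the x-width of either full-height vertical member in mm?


A picture frame. The border width is 34 mm.

Four thin pieces enclosing a rectangular opening — a picture frame. The two full-height stiles are 923 mm tall; the top rail sits at z = 889 and is 34 mm tall, so the border above the opening is 923 − 889 = 34 mm, matching the stile x-width.


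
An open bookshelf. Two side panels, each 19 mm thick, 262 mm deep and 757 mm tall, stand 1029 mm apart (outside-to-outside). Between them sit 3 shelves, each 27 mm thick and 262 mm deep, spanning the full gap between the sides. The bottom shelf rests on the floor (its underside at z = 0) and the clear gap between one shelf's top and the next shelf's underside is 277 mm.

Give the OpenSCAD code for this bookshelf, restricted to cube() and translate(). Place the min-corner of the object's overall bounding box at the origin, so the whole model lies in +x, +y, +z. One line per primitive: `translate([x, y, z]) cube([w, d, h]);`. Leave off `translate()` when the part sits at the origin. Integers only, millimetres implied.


cube([19, 262, 757]);
translate([1010, 0, 0]) cube([19, 262, 757]);
translate([19, 0, 0]) cube([991, 262, 27]);
translate([19, 0, 304]) cube([991, 262, 27]);
translate([19, 0, 608]) cube([991, 262, 27]);


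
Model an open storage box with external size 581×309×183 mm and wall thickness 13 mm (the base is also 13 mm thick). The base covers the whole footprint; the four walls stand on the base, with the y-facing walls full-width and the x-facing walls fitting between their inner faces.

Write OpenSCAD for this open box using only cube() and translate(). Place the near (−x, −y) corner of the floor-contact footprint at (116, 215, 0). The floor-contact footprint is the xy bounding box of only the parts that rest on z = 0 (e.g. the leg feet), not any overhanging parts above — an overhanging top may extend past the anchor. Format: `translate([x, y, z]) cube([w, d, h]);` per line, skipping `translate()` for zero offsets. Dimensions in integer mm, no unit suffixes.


translate([116, 215, 0]) cube([581, 309, 13]);
translate([116, 215, 13]) cube([581, 13, 170]);
translate([116, 511, 13]) cube([581, 13, 170]);
translate([116, 228, 13]) cube([13, 283, 170]);
translate([684, 228, 13]) cube([13, 283, 170]);


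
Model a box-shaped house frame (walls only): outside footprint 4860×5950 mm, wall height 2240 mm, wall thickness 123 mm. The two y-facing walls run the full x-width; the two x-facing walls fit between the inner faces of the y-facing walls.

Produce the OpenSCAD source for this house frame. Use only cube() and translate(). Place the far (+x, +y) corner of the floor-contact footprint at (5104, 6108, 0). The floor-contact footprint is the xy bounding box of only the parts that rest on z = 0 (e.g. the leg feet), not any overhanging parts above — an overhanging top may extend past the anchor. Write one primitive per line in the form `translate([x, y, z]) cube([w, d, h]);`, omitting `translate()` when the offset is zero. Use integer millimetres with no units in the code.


translate([244, 158, 0]) cube([4860, 123, 2240]);
translate([244, 5985, 0]) cube([4860, 123, 2240]);
translate([244, 281, 0]) cube([123, 5704, 2240]);
translate([4981, 281, 0]) cube([123, 5704, 2240]);


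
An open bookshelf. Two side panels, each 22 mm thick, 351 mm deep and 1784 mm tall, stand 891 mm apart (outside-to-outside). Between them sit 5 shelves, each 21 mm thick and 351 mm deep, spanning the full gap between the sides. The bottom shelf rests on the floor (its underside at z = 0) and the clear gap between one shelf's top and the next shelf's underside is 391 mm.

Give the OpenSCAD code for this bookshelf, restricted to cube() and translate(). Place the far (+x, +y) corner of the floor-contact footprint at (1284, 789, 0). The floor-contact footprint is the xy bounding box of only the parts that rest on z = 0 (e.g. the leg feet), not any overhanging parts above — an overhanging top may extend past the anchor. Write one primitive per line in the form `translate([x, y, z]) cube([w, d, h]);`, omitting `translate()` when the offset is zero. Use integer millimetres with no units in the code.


translate([393, 438, 0]) cube([22, 351, 1784]);
translate([1262, 438, 0]) cube([22, 351, 1784]);
translate([415, 438, 0]) cube([847, 351, 21]);
translate([415, 438, 412]) cube([847, 351, 21]);
translate([415, 438, 824]) cube([847, 351, 21]);
translate([415, 438, 1236]) cube([847, 351, 21]);
translate([415, 438, 1648]) cube([847, 351, 21]);


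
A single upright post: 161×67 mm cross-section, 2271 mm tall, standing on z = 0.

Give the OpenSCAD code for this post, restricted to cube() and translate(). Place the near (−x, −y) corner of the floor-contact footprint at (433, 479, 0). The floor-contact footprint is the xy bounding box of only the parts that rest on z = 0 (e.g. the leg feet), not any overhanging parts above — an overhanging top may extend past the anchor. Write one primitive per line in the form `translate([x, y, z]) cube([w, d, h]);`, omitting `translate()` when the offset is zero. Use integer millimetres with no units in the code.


translate([433, 479, 0]) cube([161, 67, 2271]);
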